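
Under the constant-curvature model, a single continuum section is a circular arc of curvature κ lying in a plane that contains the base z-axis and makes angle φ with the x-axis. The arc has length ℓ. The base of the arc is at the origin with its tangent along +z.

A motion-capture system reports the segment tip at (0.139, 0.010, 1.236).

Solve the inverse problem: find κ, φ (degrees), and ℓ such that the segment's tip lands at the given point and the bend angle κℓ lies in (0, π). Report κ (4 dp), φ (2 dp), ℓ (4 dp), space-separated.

0.1802 4.11 1.2464

ρ = √(x²+y²) = √(0.139² + 0.010²) = 0.13936
φ = atan2(y, x) mod 360° = atan2(0.010, 0.139) = 4.1149°
|p|² = ρ² + z² = 0.13936² + 1.236² = 1.54712
κ = 2ρ / |p|² = 2×0.13936 / 1.54712 = 0.18015
θ = 2·atan2(ρ, z) = 2·atan2(0.13936, 1.236) = 0.22455 rad
ℓ = θ/κ = 0.22455/0.18015 = 1.24645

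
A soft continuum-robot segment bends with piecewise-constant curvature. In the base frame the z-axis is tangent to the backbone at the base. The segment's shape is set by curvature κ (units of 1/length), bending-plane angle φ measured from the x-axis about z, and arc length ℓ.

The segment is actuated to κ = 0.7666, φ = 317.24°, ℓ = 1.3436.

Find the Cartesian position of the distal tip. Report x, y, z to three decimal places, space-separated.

θ = κ·ℓ = 0.7666 × 1.3436 = 1.03000 rad
ρ = (1 − cos θ)/κ = (1 − 0.51482)/0.7666 = 0.63290
z = sin θ / κ = 0.85730/0.7666 = 1.11832
x = ρ cos φ = 0.63290 × cos(317.24°) = 0.46468
y = ρ sin φ = 0.63290 × sin(317.24°) = -0.42970

0.465 -0.430 1.118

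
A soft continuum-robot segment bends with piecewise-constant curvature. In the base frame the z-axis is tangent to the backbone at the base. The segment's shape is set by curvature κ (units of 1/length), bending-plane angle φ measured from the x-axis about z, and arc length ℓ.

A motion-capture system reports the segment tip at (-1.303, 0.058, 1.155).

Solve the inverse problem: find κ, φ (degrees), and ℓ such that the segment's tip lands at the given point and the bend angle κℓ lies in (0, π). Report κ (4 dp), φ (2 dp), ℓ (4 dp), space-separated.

0.8594 177.45 1.9688

ρ = √(x²+y²) = √(-1.303² + 0.058²) = 1.30429
φ = atan2(y, x) mod 360° = atan2(0.058, -1.303) = 177.4513°
|p|² = ρ² + z² = 1.30429² + 1.155² = 3.03520
κ = 2ρ / |p|² = 2×1.30429 / 3.03520 = 0.85944
θ = 2·atan2(ρ, z) = 2·atan2(1.30429, 1.155) = 1.69206 rad
ℓ = θ/κ = 1.69206/0.85944 = 1.96878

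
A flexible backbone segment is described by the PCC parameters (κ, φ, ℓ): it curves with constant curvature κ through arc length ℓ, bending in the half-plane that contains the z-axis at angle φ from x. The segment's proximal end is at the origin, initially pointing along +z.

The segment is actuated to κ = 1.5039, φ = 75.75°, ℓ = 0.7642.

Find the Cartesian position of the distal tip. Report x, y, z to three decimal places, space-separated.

0.097 0.381 0.607

θ = κ·ℓ = 1.5039 × 0.7642 = 1.14928 rad
ρ = (1 − cos θ)/κ = (1 − 0.40914)/1.5039 = 0.39288
z = sin θ / κ = 0.91247/1.5039 = 0.60674
x = ρ cos φ = 0.39288 × cos(75.75°) = 0.09671
y = ρ sin φ = 0.39288 × sin(75.75°) = 0.38079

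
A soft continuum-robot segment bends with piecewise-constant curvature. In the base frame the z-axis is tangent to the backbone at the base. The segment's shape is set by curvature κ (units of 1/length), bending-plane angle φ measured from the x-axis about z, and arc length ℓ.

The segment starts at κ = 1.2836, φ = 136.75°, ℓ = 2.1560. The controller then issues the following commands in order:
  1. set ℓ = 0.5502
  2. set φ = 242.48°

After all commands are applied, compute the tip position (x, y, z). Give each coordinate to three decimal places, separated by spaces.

-0.086 -0.165 0.506

initial: κ=1.2836, φ=136.75°, ℓ=2.1560
cmd 1: set ℓ=0.5502 → (κ,φ,ℓ)=(1.2836,136.75°,0.5502) → tip=(-0.1357,0.1277,0.5056)
cmd 2: set φ=242.48° → (κ,φ,ℓ)=(1.2836,242.48°,0.5502) → tip=(-0.0861,-0.1653,0.5056)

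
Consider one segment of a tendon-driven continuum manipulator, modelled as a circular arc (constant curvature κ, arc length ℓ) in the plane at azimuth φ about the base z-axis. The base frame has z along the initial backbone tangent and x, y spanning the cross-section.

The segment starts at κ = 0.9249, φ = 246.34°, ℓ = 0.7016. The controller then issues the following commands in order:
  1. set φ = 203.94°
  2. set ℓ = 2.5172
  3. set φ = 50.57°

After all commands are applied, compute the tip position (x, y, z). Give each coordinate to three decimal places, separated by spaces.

1.158 1.409 0.786

initial: κ=0.9249, φ=246.34°, ℓ=0.7016
cmd 1: set φ=203.94° → (κ,φ,ℓ)=(0.9249,203.94°,0.7016) → tip=(-0.2009,-0.0892,0.6534)
cmd 2: set ℓ=2.5172 → (κ,φ,ℓ)=(0.9249,203.94°,2.5172) → tip=(-1.6671,-0.7401,0.7857)
cmd 3: set φ=50.57° → (κ,φ,ℓ)=(0.9249,50.57°,2.5172) → tip=(1.1585,1.4089,0.7857)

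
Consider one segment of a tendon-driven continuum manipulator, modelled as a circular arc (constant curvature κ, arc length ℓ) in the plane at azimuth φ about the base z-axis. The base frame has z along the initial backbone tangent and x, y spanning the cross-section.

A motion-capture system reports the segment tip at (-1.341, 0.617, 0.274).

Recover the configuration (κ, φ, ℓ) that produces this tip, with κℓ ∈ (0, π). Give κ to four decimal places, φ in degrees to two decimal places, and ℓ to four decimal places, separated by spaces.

ρ = √(x²+y²) = √(-1.341² + 0.617²) = 1.47613
φ = atan2(y, x) mod 360° = atan2(0.617, -1.341) = 155.2926°
|p|² = ρ² + z² = 1.47613² + 0.274² = 2.25405
κ = 2ρ / |p|² = 2×1.47613 / 2.25405 = 1.30976
θ = 2·atan2(ρ, z) = 2·atan2(1.47613, 0.274) = 2.77453 rad
ℓ = θ/κ = 2.77453/1.30976 = 2.11834

1.3098 155.29 2.1183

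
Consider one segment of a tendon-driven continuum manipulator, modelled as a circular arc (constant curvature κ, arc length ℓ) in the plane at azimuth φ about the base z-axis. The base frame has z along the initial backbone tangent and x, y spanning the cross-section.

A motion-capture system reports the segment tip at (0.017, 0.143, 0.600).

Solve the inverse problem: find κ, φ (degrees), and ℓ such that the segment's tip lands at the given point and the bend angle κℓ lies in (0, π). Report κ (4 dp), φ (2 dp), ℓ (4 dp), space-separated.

ρ = √(x²+y²) = √(0.017² + 0.143²) = 0.14401
φ = atan2(y, x) mod 360° = atan2(0.143, 0.017) = 83.2204°
|p|² = ρ² + z² = 0.14401² + 0.600² = 0.38074
κ = 2ρ / |p|² = 2×0.14401 / 0.38074 = 0.75646
θ = 2·atan2(ρ, z) = 2·atan2(0.14401, 0.600) = 0.47111 rad
ℓ = θ/κ = 0.47111/0.75646 = 0.62278

0.7565 83.22 0.6228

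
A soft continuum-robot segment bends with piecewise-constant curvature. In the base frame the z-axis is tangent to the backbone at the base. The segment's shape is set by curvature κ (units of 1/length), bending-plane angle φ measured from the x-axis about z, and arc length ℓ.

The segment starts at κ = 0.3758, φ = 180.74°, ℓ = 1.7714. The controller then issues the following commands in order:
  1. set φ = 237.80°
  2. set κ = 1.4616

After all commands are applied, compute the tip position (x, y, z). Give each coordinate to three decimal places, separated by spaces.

-0.675 -1.072 0.359

initial: κ=0.3758, φ=180.74°, ℓ=1.7714
cmd 1: set φ=237.80° → (κ,φ,ℓ)=(0.3758,237.80°,1.7714) → tip=(-0.3028,-0.4808,1.6434)
cmd 2: set κ=1.4616 → (κ,φ,ℓ)=(1.4616,237.80°,1.7714) → tip=(-0.6749,-1.0718,0.3591)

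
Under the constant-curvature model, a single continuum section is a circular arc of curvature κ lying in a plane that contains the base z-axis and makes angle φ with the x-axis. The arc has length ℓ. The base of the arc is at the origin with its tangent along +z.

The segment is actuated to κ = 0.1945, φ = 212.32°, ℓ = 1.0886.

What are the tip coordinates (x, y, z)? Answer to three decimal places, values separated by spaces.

θ = κ·ℓ = 0.1945 × 1.0886 = 0.21173 rad
ρ = (1 − cos θ)/κ = (1 − 0.97767)/0.1945 = 0.11482
z = sin θ / κ = 0.21015/0.1945 = 1.08048
x = ρ cos φ = 0.11482 × cos(212.32°) = -0.09703
y = ρ sin φ = 0.11482 × sin(212.32°) = -0.06139

-0.097 -0.061 1.080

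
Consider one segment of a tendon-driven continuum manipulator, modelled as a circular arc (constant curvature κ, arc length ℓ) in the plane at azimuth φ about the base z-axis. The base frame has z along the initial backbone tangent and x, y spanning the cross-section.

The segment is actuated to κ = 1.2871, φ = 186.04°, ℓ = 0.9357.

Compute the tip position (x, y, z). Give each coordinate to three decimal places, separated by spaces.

-0.496 -0.052 0.725

θ = κ·ℓ = 1.2871 × 0.9357 = 1.20434 rad
ρ = (1 − cos θ)/κ = (1 − 0.35831)/1.2871 = 0.49856
z = sin θ / κ = 0.93360/1.2871 = 0.72535
x = ρ cos φ = 0.49856 × cos(186.04°) = -0.49579
y = ρ sin φ = 0.49856 × sin(186.04°) = -0.05246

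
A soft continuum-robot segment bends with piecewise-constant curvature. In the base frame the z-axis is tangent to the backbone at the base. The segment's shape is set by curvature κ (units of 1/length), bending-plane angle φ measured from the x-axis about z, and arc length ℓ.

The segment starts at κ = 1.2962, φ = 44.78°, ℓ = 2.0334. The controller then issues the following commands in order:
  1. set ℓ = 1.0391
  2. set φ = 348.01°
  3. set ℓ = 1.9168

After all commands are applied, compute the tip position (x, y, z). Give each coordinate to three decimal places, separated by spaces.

1.352 -0.287 0.471

initial: κ=1.2962, φ=44.78°, ℓ=2.0334
cmd 1: set ℓ=1.0391 → (κ,φ,ℓ)=(1.2962,44.78°,1.0391) → tip=(0.4260,0.4228,0.7522)
cmd 2: set φ=348.01° → (κ,φ,ℓ)=(1.2962,348.01°,1.0391) → tip=(0.5871,-0.1247,0.7522)
cmd 3: set ℓ=1.9168 → (κ,φ,ℓ)=(1.2962,348.01°,1.9168) → tip=(1.3522,-0.2872,0.4712)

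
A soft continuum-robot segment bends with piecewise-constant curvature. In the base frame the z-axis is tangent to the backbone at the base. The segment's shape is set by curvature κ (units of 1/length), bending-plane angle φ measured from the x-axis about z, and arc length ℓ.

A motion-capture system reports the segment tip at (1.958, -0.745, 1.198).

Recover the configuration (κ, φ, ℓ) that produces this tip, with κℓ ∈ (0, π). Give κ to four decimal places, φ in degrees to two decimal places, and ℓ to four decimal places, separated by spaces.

0.7194 339.17 2.9227

ρ = √(x²+y²) = √(1.958² + -0.745²) = 2.09494
φ = atan2(y, x) mod 360° = atan2(-0.745, 1.958) = 339.1687°
|p|² = ρ² + z² = 2.09494² + 1.198² = 5.82399
κ = 2ρ / |p|² = 2×2.09494 / 5.82399 = 0.71942
θ = 2·atan2(ρ, z) = 2·atan2(2.09494, 1.198) = 2.10266 rad
ℓ = θ/κ = 2.10266/0.71942 = 2.92272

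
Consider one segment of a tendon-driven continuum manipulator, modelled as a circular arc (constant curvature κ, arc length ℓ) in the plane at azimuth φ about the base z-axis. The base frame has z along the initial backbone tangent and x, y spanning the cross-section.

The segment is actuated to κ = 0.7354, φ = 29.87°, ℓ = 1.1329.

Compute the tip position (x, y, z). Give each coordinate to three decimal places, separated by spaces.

θ = κ·ℓ = 0.7354 × 1.1329 = 0.83313 rad
ρ = (1 − cos θ)/κ = (1 − 0.67256)/0.7354 = 0.44526
z = sin θ / κ = 0.74004/0.7354 = 1.00631
x = ρ cos φ = 0.44526 × cos(29.87°) = 0.38611
y = ρ sin φ = 0.44526 × sin(29.87°) = 0.22175

0.386 0.222 1.006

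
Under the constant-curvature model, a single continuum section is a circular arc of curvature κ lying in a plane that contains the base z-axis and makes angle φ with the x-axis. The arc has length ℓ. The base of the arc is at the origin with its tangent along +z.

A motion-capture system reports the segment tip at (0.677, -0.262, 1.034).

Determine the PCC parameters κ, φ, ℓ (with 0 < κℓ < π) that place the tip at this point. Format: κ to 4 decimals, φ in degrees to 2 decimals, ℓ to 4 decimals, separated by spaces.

ρ = √(x²+y²) = √(0.677² + -0.262²) = 0.72593
φ = atan2(y, x) mod 360° = atan2(-0.262, 0.677) = 338.8435°
|p|² = ρ² + z² = 0.72593² + 1.034² = 1.59613
κ = 2ρ / |p|² = 2×0.72593 / 1.59613 = 0.90961
θ = 2·atan2(ρ, z) = 2·atan2(0.72593, 1.034) = 1.22421 rad
ℓ = θ/κ = 1.22421/0.90961 = 1.34586

0.9096 338.84 1.3459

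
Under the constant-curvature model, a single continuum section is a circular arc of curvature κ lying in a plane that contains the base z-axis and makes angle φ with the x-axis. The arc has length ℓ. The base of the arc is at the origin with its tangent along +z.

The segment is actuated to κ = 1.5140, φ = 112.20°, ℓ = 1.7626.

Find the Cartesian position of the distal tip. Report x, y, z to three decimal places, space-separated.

-0.472 1.156 0.301

θ = κ·ℓ = 1.5140 × 1.7626 = 2.66858 rad
ρ = (1 − cos θ)/κ = (1 − -0.89020)/1.5140 = 1.24848
z = sin θ / κ = 0.45557/1.5140 = 0.30091
x = ρ cos φ = 1.24848 × cos(112.20°) = -0.47173
y = ρ sin φ = 1.24848 × sin(112.20°) = 1.15593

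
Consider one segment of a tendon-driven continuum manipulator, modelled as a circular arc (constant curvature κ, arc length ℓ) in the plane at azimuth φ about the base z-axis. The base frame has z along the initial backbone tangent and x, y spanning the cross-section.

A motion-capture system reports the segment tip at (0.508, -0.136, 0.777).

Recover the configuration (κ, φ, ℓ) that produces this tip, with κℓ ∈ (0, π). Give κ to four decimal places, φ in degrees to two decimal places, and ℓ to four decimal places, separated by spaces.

ρ = √(x²+y²) = √(0.508² + -0.136²) = 0.52589
φ = atan2(y, x) mod 360° = atan2(-0.136, 0.508) = 345.0124°
|p|² = ρ² + z² = 0.52589² + 0.777² = 0.88029
κ = 2ρ / |p|² = 2×0.52589 / 0.88029 = 1.19481
θ = 2·atan2(ρ, z) = 2·atan2(0.52589, 0.777) = 1.19000 rad
ℓ = θ/κ = 1.19000/1.19481 = 0.99597

1.1948 345.01 0.9960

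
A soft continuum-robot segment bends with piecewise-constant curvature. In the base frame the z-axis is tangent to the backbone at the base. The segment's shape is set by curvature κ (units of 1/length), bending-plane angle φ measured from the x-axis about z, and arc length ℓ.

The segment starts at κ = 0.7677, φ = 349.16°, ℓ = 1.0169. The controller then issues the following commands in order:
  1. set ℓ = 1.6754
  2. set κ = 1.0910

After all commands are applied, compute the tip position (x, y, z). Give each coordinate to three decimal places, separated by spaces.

initial: κ=0.7677, φ=349.16°, ℓ=1.0169
cmd 1: set ℓ=1.6754 → (κ,φ,ℓ)=(0.7677,349.16°,1.6754) → tip=(0.9202,-0.1762,1.2502)
cmd 2: set κ=1.0910 → (κ,φ,ℓ)=(1.0910,349.16°,1.6754) → tip=(1.1291,-0.2162,0.8865)

1.129 -0.216 0.886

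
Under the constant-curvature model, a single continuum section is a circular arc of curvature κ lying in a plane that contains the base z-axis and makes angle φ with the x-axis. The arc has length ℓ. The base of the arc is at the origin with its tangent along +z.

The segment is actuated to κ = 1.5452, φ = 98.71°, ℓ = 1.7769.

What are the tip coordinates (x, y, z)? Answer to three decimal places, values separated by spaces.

θ = κ·ℓ = 1.5452 × 1.7769 = 2.74567 rad
ρ = (1 − cos θ)/κ = (1 − -0.92264)/1.5452 = 1.24427
z = sin θ / κ = 0.38566/1.5452 = 0.24959
x = ρ cos φ = 1.24427 × cos(98.71°) = -0.18842
y = ρ sin φ = 1.24427 × sin(98.71°) = 1.22992

-0.188 1.230 0.250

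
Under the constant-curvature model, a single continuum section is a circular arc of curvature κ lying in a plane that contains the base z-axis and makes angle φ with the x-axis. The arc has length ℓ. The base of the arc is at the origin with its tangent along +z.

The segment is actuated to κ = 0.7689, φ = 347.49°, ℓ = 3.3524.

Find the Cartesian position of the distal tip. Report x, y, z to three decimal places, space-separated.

2.343 -0.520 0.695

θ = κ·ℓ = 0.7689 × 3.3524 = 2.57766 rad
ρ = (1 − cos θ)/κ = (1 − -0.84516)/0.7689 = 2.39974
z = sin θ / κ = 0.53451/0.7689 = 0.69517
x = ρ cos φ = 2.39974 × cos(347.49°) = 2.34277
y = ρ sin φ = 2.39974 × sin(347.49°) = -0.51981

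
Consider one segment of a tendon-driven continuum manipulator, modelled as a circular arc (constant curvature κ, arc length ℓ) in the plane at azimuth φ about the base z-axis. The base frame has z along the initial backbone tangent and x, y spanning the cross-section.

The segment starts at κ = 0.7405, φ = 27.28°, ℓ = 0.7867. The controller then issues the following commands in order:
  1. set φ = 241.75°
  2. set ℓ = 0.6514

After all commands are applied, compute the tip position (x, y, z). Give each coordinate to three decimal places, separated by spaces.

initial: κ=0.7405, φ=27.28°, ℓ=0.7867
cmd 1: set φ=241.75° → (κ,φ,ℓ)=(0.7405,241.75°,0.7867) → tip=(-0.1054,-0.1962,0.7430)
cmd 2: set ℓ=0.6514 → (κ,φ,ℓ)=(0.7405,241.75°,0.6514) → tip=(-0.0729,-0.1357,0.6264)

-0.073 -0.136 0.626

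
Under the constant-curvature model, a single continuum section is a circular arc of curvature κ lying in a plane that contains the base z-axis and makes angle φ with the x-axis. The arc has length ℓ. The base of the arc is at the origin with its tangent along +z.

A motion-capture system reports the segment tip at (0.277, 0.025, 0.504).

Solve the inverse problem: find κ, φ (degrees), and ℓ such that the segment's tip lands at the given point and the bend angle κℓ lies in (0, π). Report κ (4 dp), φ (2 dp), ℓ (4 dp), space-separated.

1.6786 5.16 0.6008

ρ = √(x²+y²) = √(0.277² + 0.025²) = 0.27813
φ = atan2(y, x) mod 360° = atan2(0.025, 0.277) = 5.1571°
|p|² = ρ² + z² = 0.27813² + 0.504² = 0.33137
κ = 2ρ / |p|² = 2×0.27813 / 0.33137 = 1.67864
θ = 2·atan2(ρ, z) = 2·atan2(0.27813, 0.504) = 1.00851 rad
ℓ = θ/κ = 1.00851/1.67864 = 0.60079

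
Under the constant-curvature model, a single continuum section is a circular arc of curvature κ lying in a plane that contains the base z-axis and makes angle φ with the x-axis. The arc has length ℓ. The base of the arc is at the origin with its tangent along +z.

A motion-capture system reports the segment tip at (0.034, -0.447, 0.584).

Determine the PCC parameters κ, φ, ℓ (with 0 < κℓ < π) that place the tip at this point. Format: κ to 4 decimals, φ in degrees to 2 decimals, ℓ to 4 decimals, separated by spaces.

1.6541 274.35 0.7916

ρ = √(x²+y²) = √(0.034² + -0.447²) = 0.44829
φ = atan2(y, x) mod 360° = atan2(-0.447, 0.034) = 274.3497°
|p|² = ρ² + z² = 0.44829² + 0.584² = 0.54202
κ = 2ρ / |p|² = 2×0.44829 / 0.54202 = 1.65415
θ = 2·atan2(ρ, z) = 2·atan2(0.44829, 0.584) = 1.30937 rad
ℓ = θ/κ = 1.30937/1.65415 = 0.79157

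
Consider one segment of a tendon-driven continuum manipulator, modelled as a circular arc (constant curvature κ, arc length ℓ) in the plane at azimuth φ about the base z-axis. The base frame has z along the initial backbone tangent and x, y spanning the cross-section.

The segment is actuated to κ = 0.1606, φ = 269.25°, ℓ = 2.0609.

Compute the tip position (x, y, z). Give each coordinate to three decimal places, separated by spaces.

θ = κ·ℓ = 0.1606 × 2.0609 = 0.33098 rad
ρ = (1 − cos θ)/κ = (1 − 0.94572)/0.1606 = 0.33796
z = sin θ / κ = 0.32497/0.1606 = 2.02348
x = ρ cos φ = 0.33796 × cos(269.25°) = -0.00442
y = ρ sin φ = 0.33796 × sin(269.25°) = -0.33793

-0.004 -0.338 2.023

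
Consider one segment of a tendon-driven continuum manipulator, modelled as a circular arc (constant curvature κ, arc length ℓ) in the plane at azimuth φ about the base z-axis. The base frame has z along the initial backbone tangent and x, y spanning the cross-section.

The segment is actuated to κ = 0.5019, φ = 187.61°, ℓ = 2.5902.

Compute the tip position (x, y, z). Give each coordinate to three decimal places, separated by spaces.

θ = κ·ℓ = 0.5019 × 2.5902 = 1.30002 rad
ρ = (1 − cos θ)/κ = (1 − 0.26748)/0.5019 = 1.45950
z = sin θ / κ = 0.96356/0.5019 = 1.91983
x = ρ cos φ = 1.45950 × cos(187.61°) = -1.44664
y = ρ sin φ = 1.45950 × sin(187.61°) = -0.19328

-1.447 -0.193 1.920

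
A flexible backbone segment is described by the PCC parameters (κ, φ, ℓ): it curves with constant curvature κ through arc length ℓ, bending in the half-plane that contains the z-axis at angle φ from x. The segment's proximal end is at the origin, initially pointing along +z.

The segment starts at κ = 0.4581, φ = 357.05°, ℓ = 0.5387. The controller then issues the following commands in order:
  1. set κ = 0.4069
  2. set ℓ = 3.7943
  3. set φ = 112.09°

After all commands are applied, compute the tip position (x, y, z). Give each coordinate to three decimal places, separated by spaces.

-0.899 2.216 2.457

initial: κ=0.4581, φ=357.05°, ℓ=0.5387
cmd 1: set κ=0.4069 → (κ,φ,ℓ)=(0.4069,357.05°,0.5387) → tip=(0.0587,-0.0030,0.5344)
cmd 2: set ℓ=3.7943 → (κ,φ,ℓ)=(0.4069,357.05°,3.7943) → tip=(2.3883,-0.1231,2.4567)
cmd 3: set φ=112.09° → (κ,φ,ℓ)=(0.4069,112.09°,3.7943) → tip=(-0.8994,2.2160,2.4567)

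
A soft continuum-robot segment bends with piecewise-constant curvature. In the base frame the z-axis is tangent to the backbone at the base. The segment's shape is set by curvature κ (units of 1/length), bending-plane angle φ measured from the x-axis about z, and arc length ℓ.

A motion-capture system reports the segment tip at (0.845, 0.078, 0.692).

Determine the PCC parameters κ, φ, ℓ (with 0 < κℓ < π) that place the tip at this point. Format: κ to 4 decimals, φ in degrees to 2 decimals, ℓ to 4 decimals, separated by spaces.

1.4155 5.27 1.2528

ρ = √(x²+y²) = √(0.845² + 0.078²) = 0.84859
φ = atan2(y, x) mod 360° = atan2(0.078, 0.845) = 5.2739°
|p|² = ρ² + z² = 0.84859² + 0.692² = 1.19897
κ = 2ρ / |p|² = 2×0.84859 / 1.19897 = 1.41553
θ = 2·atan2(ρ, z) = 2·atan2(0.84859, 0.692) = 1.77339 rad
ℓ = θ/κ = 1.77339/1.41553 = 1.25281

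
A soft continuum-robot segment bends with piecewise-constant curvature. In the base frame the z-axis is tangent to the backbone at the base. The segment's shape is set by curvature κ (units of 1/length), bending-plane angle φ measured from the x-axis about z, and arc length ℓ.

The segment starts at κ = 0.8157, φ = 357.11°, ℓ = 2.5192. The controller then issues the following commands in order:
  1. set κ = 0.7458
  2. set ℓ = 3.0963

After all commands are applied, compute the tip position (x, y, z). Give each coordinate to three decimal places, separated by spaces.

initial: κ=0.8157, φ=357.11°, ℓ=2.5192
cmd 1: set κ=0.7458 → (κ,φ,ℓ)=(0.7458,357.11°,2.5192) → tip=(1.7451,-0.0881,1.2777)
cmd 2: set ℓ=3.0963 → (κ,φ,ℓ)=(0.7458,357.11°,3.0963) → tip=(2.2405,-0.1131,0.9916)

2.241 -0.113 0.992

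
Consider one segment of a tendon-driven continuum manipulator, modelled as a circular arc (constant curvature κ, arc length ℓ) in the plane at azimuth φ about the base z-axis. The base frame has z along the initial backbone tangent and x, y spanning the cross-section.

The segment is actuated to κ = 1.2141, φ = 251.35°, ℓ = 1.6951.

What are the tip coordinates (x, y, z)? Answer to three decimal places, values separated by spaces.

-0.387 -1.146 0.728

θ = κ·ℓ = 1.2141 × 1.6951 = 2.05802 rad
ρ = (1 − cos θ)/κ = (1 − -0.46818)/1.2141 = 1.20927
z = sin θ / κ = 0.88364/1.2141 = 0.72781
x = ρ cos φ = 1.20927 × cos(251.35°) = -0.38671
y = ρ sin φ = 1.20927 × sin(251.35°) = -1.14577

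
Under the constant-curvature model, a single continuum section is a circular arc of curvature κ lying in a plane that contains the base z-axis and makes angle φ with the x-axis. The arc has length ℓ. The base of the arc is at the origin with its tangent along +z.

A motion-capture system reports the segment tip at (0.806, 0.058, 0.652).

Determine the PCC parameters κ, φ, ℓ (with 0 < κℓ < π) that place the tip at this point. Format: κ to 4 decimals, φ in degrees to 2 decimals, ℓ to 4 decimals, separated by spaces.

1.4991 4.12 1.1899

ρ = √(x²+y²) = √(0.806² + 0.058²) = 0.80808
φ = atan2(y, x) mod 360° = atan2(0.058, 0.806) = 4.1159°
|p|² = ρ² + z² = 0.80808² + 0.652² = 1.07810
κ = 2ρ / |p|² = 2×0.80808 / 1.07810 = 1.49908
θ = 2·atan2(ρ, z) = 2·atan2(0.80808, 0.652) = 1.78379 rad
ℓ = θ/κ = 1.78379/1.49908 = 1.18992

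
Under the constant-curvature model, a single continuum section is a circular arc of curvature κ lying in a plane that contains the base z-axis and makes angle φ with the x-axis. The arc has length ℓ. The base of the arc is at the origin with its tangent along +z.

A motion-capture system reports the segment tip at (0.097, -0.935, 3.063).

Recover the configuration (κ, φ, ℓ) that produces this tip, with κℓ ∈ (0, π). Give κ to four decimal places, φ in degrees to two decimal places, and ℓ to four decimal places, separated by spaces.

0.1831 275.92 3.2518

ρ = √(x²+y²) = √(0.097² + -0.935²) = 0.94002
φ = atan2(y, x) mod 360° = atan2(-0.935, 0.097) = 275.9229°
|p|² = ρ² + z² = 0.94002² + 3.063² = 10.26560
κ = 2ρ / |p|² = 2×0.94002 / 10.26560 = 0.18314
θ = 2·atan2(ρ, z) = 2·atan2(0.94002, 3.063) = 0.59554 rad
ℓ = θ/κ = 0.59554/0.18314 = 3.25184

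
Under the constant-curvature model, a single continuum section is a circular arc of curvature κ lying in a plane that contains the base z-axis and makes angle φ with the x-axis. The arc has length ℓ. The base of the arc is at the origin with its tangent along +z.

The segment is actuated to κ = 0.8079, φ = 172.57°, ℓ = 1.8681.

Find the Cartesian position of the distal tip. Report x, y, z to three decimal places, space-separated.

θ = κ·ℓ = 0.8079 × 1.8681 = 1.50924 rad
ρ = (1 − cos θ)/κ = (1 − 0.06152)/0.8079 = 1.16163
z = sin θ / κ = 0.99811/0.8079 = 1.23543
x = ρ cos φ = 1.16163 × cos(172.57°) = -1.15188
y = ρ sin φ = 1.16163 × sin(172.57°) = 0.15022

-1.152 0.150 1.235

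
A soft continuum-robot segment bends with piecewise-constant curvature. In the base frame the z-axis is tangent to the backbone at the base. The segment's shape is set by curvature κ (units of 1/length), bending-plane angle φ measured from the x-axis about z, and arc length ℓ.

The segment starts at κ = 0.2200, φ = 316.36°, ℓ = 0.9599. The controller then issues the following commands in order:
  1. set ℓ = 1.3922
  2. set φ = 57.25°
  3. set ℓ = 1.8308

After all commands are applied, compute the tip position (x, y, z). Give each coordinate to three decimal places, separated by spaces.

0.197 0.306 1.782

initial: κ=0.2200, φ=316.36°, ℓ=0.9599
cmd 1: set ℓ=1.3922 → (κ,φ,ℓ)=(0.2200,316.36°,1.3922) → tip=(0.1531,-0.1460,1.3705)
cmd 2: set φ=57.25° → (κ,φ,ℓ)=(0.2200,57.25°,1.3922) → tip=(0.1144,0.1779,1.3705)
cmd 3: set ℓ=1.8308 → (κ,φ,ℓ)=(0.2200,57.25°,1.8308) → tip=(0.1968,0.3059,1.7817)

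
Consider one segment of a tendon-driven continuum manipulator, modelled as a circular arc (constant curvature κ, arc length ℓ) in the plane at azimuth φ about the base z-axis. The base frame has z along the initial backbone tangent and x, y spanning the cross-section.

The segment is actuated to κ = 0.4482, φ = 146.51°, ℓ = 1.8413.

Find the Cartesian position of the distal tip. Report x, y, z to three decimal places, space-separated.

θ = κ·ℓ = 0.4482 × 1.8413 = 0.82527 rad
ρ = (1 − cos θ)/κ = (1 − 0.67836)/0.4482 = 0.71763
z = sin θ / κ = 0.73473/0.4482 = 1.63929
x = ρ cos φ = 0.71763 × cos(146.51°) = -0.59849
y = ρ sin φ = 0.71763 × sin(146.51°) = 0.39598

-0.598 0.396 1.639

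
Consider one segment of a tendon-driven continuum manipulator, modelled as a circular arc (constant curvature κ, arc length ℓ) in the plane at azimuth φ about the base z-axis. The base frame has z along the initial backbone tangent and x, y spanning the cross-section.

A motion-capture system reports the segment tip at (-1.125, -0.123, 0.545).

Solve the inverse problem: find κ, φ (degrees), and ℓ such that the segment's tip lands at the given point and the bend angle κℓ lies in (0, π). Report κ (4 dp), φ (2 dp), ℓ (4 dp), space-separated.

ρ = √(x²+y²) = √(-1.125² + -0.123²) = 1.13170
φ = atan2(y, x) mod 360° = atan2(-0.123, -1.125) = 186.2396°
|p|² = ρ² + z² = 1.13170² + 0.545² = 1.57778
κ = 2ρ / |p|² = 2×1.13170 / 1.57778 = 1.43455
θ = 2·atan2(ρ, z) = 2·atan2(1.13170, 0.545) = 2.24399 rad
ℓ = θ/κ = 2.24399/1.43455 = 1.56425

1.4346 186.24 1.5642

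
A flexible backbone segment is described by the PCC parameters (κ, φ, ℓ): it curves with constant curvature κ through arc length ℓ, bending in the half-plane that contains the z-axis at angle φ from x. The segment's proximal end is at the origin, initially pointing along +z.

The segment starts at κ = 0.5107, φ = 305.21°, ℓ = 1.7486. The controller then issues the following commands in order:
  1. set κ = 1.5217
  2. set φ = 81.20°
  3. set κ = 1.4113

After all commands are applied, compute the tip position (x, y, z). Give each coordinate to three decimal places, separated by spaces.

0.193 1.247 0.442

initial: κ=0.5107, φ=305.21°, ℓ=1.7486
cmd 1: set κ=1.5217 → (κ,φ,ℓ)=(1.5217,305.21°,1.7486) → tip=(0.7149,-1.0130,0.3039)
cmd 2: set φ=81.20° → (κ,φ,ℓ)=(1.5217,81.20°,1.7486) → tip=(0.1897,1.2252,0.3039)
cmd 3: set κ=1.4113 → (κ,φ,ℓ)=(1.4113,81.20°,1.7486) → tip=(0.1931,1.2474,0.4421)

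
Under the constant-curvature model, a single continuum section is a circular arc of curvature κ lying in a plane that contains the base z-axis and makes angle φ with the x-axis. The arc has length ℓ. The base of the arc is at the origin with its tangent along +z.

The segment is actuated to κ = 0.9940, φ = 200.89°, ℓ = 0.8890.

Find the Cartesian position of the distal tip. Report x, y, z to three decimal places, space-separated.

θ = κ·ℓ = 0.9940 × 0.8890 = 0.88367 rad
ρ = (1 − cos θ)/κ = (1 − 0.63432)/0.9940 = 0.36789
z = sin θ / κ = 0.77307/0.9940 = 0.77774
x = ρ cos φ = 0.36789 × cos(200.89°) = -0.34370
y = ρ sin φ = 0.36789 × sin(200.89°) = -0.13118

-0.344 -0.131 0.778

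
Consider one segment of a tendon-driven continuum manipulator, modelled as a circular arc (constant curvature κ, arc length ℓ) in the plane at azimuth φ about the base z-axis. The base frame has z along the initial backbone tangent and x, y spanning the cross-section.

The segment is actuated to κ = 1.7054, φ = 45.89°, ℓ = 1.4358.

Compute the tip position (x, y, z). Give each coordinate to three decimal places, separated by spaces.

θ = κ·ℓ = 1.7054 × 1.4358 = 2.44861 rad
ρ = (1 − cos θ)/κ = (1 − -0.76935)/1.7054 = 1.03750
z = sin θ / κ = 0.63883/1.7054 = 0.37459
x = ρ cos φ = 1.03750 × cos(45.89°) = 0.72214
y = ρ sin φ = 1.03750 × sin(45.89°) = 0.74493

0.722 0.745 0.375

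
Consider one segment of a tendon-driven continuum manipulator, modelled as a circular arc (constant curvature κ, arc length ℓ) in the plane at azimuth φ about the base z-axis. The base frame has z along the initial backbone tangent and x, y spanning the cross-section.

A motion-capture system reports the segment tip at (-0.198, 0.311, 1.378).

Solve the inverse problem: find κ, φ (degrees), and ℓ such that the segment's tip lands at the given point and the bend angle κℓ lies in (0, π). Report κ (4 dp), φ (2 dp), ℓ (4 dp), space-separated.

0.3624 122.48 1.4428

ρ = √(x²+y²) = √(-0.198² + 0.311²) = 0.36868
φ = atan2(y, x) mod 360° = atan2(0.311, -0.198) = 122.4831°
|p|² = ρ² + z² = 0.36868² + 1.378² = 2.03481
κ = 2ρ / |p|² = 2×0.36868 / 2.03481 = 0.36237
θ = 2·atan2(ρ, z) = 2·atan2(0.36868, 1.378) = 0.52285 rad
ℓ = θ/κ = 0.52285/0.36237 = 1.44285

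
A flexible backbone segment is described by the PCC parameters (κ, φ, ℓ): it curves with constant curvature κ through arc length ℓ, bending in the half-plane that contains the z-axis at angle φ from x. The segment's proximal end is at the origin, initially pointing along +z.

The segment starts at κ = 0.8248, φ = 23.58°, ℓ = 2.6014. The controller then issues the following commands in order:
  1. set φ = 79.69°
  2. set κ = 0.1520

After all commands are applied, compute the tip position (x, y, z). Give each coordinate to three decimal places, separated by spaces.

0.091 0.499 2.534

initial: κ=0.8248, φ=23.58°, ℓ=2.6014
cmd 1: set φ=79.69° → (κ,φ,ℓ)=(0.8248,79.69°,2.6014) → tip=(0.3350,1.8414,1.0176)
cmd 2: set κ=0.1520 → (κ,φ,ℓ)=(0.1520,79.69°,2.6014) → tip=(0.0909,0.4995,2.5341)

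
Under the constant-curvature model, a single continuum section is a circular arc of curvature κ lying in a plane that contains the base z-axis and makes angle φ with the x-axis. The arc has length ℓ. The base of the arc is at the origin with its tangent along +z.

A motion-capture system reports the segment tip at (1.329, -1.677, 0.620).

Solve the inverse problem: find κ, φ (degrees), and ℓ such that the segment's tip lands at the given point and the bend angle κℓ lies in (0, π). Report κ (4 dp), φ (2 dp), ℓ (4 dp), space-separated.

0.8623 308.40 2.9892

ρ = √(x²+y²) = √(1.329² + -1.677²) = 2.13976
φ = atan2(y, x) mod 360° = atan2(-1.677, 1.329) = 308.3964°
|p|² = ρ² + z² = 2.13976² + 0.620² = 4.96297
κ = 2ρ / |p|² = 2×2.13976 / 4.96297 = 0.86229
θ = 2·atan2(ρ, z) = 2·atan2(2.13976, 0.620) = 2.57753 rad
ℓ = θ/κ = 2.57753/0.86229 = 2.98917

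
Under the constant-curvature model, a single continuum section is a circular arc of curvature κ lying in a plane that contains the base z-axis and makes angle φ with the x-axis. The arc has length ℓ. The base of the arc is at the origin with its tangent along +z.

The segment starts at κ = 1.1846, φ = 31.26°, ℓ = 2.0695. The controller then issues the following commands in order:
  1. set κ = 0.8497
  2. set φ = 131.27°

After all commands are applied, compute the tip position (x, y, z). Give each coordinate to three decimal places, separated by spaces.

-0.921 1.050 1.156

initial: κ=1.1846, φ=31.26°, ℓ=2.0695
cmd 1: set κ=0.8497 → (κ,φ,ℓ)=(0.8497,31.26°,2.0695) → tip=(1.1937,0.7246,1.1562)
cmd 2: set φ=131.27° → (κ,φ,ℓ)=(0.8497,131.27°,2.0695) → tip=(-0.9211,1.0496,1.1562)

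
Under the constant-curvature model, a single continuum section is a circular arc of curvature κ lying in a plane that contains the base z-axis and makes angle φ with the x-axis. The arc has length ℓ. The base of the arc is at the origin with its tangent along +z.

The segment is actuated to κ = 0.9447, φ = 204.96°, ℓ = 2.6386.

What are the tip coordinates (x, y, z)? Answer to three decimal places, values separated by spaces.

-1.724 -0.803 0.640

θ = κ·ℓ = 0.9447 × 2.6386 = 2.49269 rad
ρ = (1 − cos θ)/κ = (1 − -0.79674)/0.9447 = 1.90192
z = sin θ / κ = 0.60432/0.9447 = 0.63969
x = ρ cos φ = 1.90192 × cos(204.96°) = -1.72429
y = ρ sin φ = 1.90192 × sin(204.96°) = -0.80258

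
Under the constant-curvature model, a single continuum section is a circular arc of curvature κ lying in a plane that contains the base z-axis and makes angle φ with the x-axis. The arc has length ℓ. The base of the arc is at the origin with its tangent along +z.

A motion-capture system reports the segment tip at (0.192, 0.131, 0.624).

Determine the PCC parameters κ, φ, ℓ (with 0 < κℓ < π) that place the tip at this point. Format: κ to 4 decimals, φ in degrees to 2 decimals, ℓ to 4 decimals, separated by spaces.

ρ = √(x²+y²) = √(0.192² + 0.131²) = 0.23243
φ = atan2(y, x) mod 360° = atan2(0.131, 0.192) = 34.3054°
|p|² = ρ² + z² = 0.23243² + 0.624² = 0.44340
κ = 2ρ / |p|² = 2×0.23243 / 0.44340 = 1.04841
θ = 2·atan2(ρ, z) = 2·atan2(0.23243, 0.624) = 0.71313 rad
ℓ = θ/κ = 0.71313/1.04841 = 0.68021

1.0484 34.31 0.6802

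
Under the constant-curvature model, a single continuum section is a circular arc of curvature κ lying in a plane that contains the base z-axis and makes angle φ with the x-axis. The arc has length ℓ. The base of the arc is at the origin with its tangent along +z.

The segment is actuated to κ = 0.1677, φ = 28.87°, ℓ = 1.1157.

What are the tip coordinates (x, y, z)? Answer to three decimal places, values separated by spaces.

0.091 0.050 1.109

θ = κ·ℓ = 0.1677 × 1.1157 = 0.18710 rad
ρ = (1 − cos θ)/κ = (1 − 0.98255)/0.1677 = 0.10407
z = sin θ / κ = 0.18601/0.1677 = 1.10920
x = ρ cos φ = 0.10407 × cos(28.87°) = 0.09114
y = ρ sin φ = 0.10407 × sin(28.87°) = 0.05025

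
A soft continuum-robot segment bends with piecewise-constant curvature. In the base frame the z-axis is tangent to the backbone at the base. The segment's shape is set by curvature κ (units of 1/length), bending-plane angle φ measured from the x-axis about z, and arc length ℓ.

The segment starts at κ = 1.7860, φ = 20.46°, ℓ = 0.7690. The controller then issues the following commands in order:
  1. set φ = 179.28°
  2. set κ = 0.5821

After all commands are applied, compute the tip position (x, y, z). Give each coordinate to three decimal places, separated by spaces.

-0.169 0.002 0.744

initial: κ=1.7860, φ=20.46°, ℓ=0.7690
cmd 1: set φ=179.28° → (κ,φ,ℓ)=(1.7860,179.28°,0.7690) → tip=(-0.4501,0.0057,0.5490)
cmd 2: set κ=0.5821 → (κ,φ,ℓ)=(0.5821,179.28°,0.7690) → tip=(-0.1692,0.0021,0.7436)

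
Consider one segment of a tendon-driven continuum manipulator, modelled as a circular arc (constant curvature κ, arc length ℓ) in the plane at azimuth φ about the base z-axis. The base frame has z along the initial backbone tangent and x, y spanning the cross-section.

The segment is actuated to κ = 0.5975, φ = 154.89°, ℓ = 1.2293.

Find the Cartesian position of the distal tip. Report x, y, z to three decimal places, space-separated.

-0.391 0.183 1.122

θ = κ·ℓ = 0.5975 × 1.2293 = 0.73451 rad
ρ = (1 − cos θ)/κ = (1 − 0.74216)/0.5975 = 0.43153
z = sin θ / κ = 0.67022/0.5975 = 1.12171
x = ρ cos φ = 0.43153 × cos(154.89°) = -0.39075
y = ρ sin φ = 0.43153 × sin(154.89°) = 0.18312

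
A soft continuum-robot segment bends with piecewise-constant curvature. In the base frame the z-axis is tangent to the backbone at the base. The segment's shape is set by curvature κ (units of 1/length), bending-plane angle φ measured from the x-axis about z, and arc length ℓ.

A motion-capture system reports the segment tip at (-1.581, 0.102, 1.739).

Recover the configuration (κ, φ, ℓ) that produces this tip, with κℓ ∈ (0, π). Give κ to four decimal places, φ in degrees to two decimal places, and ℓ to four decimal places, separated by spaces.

ρ = √(x²+y²) = √(-1.581² + 0.102²) = 1.58429
φ = atan2(y, x) mod 360° = atan2(0.102, -1.581) = 176.3086°
|p|² = ρ² + z² = 1.58429² + 1.739² = 5.53409
κ = 2ρ / |p|² = 2×1.58429 / 5.53409 = 0.57256
θ = 2·atan2(ρ, z) = 2·atan2(1.58429, 1.739) = 1.47776 rad
ℓ = θ/κ = 1.47776/0.57256 = 2.58098

0.5726 176.31 2.5810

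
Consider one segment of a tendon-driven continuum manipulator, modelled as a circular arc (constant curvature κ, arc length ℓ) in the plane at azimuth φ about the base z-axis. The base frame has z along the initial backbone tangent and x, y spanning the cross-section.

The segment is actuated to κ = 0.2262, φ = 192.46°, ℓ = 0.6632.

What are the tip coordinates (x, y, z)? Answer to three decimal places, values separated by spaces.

θ = κ·ℓ = 0.2262 × 0.6632 = 0.15002 rad
ρ = (1 − cos θ)/κ = (1 − 0.98877)/0.2262 = 0.04965
z = sin θ / κ = 0.14945/0.2262 = 0.66072
x = ρ cos φ = 0.04965 × cos(192.46°) = -0.04848
y = ρ sin φ = 0.04965 × sin(192.46°) = -0.01071

-0.048 -0.011 0.661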